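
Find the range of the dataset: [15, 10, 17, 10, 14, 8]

9

Step 1: Identify the maximum value: max = 17
Step 2: Identify the minimum value: min = 8
Step 3: Range = max - min = 17 - 8 = 9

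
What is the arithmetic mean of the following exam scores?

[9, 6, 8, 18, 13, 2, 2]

8.2857

Step 1: Sum all values: 9 + 6 + 8 + 18 + 13 + 2 + 2 = 58
Step 2: Count the number of values: n = 7
Step 3: Mean = sum / n = 58 / 7 = 8.2857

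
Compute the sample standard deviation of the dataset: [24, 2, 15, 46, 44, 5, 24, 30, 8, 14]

15.3608

Step 1: Compute the mean: 21.2
Step 2: Sum of squared deviations from the mean: 2123.6
Step 3: Sample variance = 2123.6 / 9 = 235.9556
Step 4: Standard deviation = sqrt(235.9556) = 15.3608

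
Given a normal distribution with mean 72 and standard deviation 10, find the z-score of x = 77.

0.5

Step 1: Recall the z-score formula: z = (x - mu) / sigma
Step 2: Substitute values: z = (77 - 72) / 10
Step 3: z = 5 / 10 = 0.5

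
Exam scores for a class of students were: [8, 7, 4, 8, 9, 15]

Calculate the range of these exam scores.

11

Step 1: Identify the maximum value: max = 15
Step 2: Identify the minimum value: min = 4
Step 3: Range = max - min = 15 - 4 = 11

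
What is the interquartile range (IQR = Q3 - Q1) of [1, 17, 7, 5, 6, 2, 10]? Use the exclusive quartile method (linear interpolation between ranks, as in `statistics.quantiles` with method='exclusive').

8

Step 1: Sort the data: [1, 2, 5, 6, 7, 10, 17]
Step 2: n = 7
Step 3: Using the exclusive quartile method:
  Q1 = 2
  Q2 (median) = 6
  Q3 = 10
  IQR = Q3 - Q1 = 10 - 2 = 8
Step 4: IQR = 8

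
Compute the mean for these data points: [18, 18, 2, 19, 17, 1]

12.5

Step 1: Sum all values: 18 + 18 + 2 + 19 + 17 + 1 = 75
Step 2: Count the number of values: n = 6
Step 3: Mean = sum / n = 75 / 6 = 12.5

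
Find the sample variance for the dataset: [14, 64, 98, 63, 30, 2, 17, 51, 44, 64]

856.6778

Step 1: Compute the mean: (14 + 64 + 98 + 63 + 30 + 2 + 17 + 51 + 44 + 64) / 10 = 44.7
Step 2: Compute squared deviations from the mean:
  (14 - 44.7)^2 = 942.49
  (64 - 44.7)^2 = 372.49
  (98 - 44.7)^2 = 2840.89
  (63 - 44.7)^2 = 334.89
  (30 - 44.7)^2 = 216.09
  (2 - 44.7)^2 = 1823.29
  (17 - 44.7)^2 = 767.29
  (51 - 44.7)^2 = 39.69
  (44 - 44.7)^2 = 0.49
  (64 - 44.7)^2 = 372.49
Step 3: Sum of squared deviations = 7710.1
Step 4: Sample variance = 7710.1 / 9 = 856.6778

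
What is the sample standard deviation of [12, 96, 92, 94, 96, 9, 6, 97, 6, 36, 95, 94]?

42.4488

Step 1: Compute the mean: 61.0833
Step 2: Sum of squared deviations from the mean: 19820.9167
Step 3: Sample variance = 19820.9167 / 11 = 1801.9015
Step 4: Standard deviation = sqrt(1801.9015) = 42.4488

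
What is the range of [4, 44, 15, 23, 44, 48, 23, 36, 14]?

44

Step 1: Identify the maximum value: max = 48
Step 2: Identify the minimum value: min = 4
Step 3: Range = max - min = 48 - 4 = 44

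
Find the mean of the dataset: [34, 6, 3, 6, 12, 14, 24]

14.1429

Step 1: Sum all values: 34 + 6 + 3 + 6 + 12 + 14 + 24 = 99
Step 2: Count the number of values: n = 7
Step 3: Mean = sum / n = 99 / 7 = 14.1429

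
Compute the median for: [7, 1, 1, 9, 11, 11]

8

Step 1: Sort the data in ascending order: [1, 1, 7, 9, 11, 11]
Step 2: The number of values is n = 6.
Step 3: Since n is even, the median is the average of positions 3 and 4:
  Median = (7 + 9) / 2 = 8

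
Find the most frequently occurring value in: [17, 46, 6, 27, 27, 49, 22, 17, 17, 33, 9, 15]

17

Step 1: Count the frequency of each value:
  6: appears 1 time(s)
  9: appears 1 time(s)
  15: appears 1 time(s)
  17: appears 3 time(s)
  22: appears 1 time(s)
  27: appears 2 time(s)
  33: appears 1 time(s)
  46: appears 1 time(s)
  49: appears 1 time(s)
Step 2: The value 17 appears most frequently (3 times).
Step 3: Mode = 17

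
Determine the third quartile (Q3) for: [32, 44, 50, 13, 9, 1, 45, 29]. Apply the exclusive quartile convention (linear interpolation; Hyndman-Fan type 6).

44.75

Step 1: Sort the data: [1, 9, 13, 29, 32, 44, 45, 50]
Step 2: n = 8
Step 3: Using the exclusive quartile method:
  Q1 = 10
  Q2 (median) = 30.5
  Q3 = 44.75
  IQR = Q3 - Q1 = 44.75 - 10 = 34.75
Step 4: Q3 = 44.75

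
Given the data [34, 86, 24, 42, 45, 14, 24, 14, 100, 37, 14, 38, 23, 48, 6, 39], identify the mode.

14

Step 1: Count the frequency of each value:
  6: appears 1 time(s)
  14: appears 3 time(s)
  23: appears 1 time(s)
  24: appears 2 time(s)
  34: appears 1 time(s)
  37: appears 1 time(s)
  38: appears 1 time(s)
  39: appears 1 time(s)
  42: appears 1 time(s)
  45: appears 1 time(s)
  48: appears 1 time(s)
  86: appears 1 time(s)
  100: appears 1 time(s)
Step 2: The value 14 appears most frequently (3 times).
Step 3: Mode = 14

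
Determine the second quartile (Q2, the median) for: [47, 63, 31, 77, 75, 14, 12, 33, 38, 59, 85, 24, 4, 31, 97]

38

Step 1: Sort the data: [4, 12, 14, 24, 31, 31, 33, 38, 47, 59, 63, 75, 77, 85, 97]
Step 2: n = 15
Step 3: Q2 is the median. Since n is odd, it is the middle value at position 8: 38
Step 4: Q2 = 38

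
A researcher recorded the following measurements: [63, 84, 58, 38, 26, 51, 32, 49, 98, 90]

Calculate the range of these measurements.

72

Step 1: Identify the maximum value: max = 98
Step 2: Identify the minimum value: min = 26
Step 3: Range = max - min = 98 - 26 = 72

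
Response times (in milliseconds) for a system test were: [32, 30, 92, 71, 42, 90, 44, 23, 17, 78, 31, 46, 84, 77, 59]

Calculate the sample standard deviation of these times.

25.751

Step 1: Compute the mean: 54.4
Step 2: Sum of squared deviations from the mean: 9283.6
Step 3: Sample variance = 9283.6 / 14 = 663.1143
Step 4: Standard deviation = sqrt(663.1143) = 25.751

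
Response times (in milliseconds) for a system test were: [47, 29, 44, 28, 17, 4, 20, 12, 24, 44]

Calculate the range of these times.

43

Step 1: Identify the maximum value: max = 47
Step 2: Identify the minimum value: min = 4
Step 3: Range = max - min = 47 - 4 = 43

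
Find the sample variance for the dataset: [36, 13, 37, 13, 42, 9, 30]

186.5714

Step 1: Compute the mean: (36 + 13 + 37 + 13 + 42 + 9 + 30) / 7 = 25.7143
Step 2: Compute squared deviations from the mean:
  (36 - 25.7143)^2 = 105.7959
  (13 - 25.7143)^2 = 161.6531
  (37 - 25.7143)^2 = 127.3673
  (13 - 25.7143)^2 = 161.6531
  (42 - 25.7143)^2 = 265.2245
  (9 - 25.7143)^2 = 279.3673
  (30 - 25.7143)^2 = 18.3673
Step 3: Sum of squared deviations = 1119.4286
Step 4: Sample variance = 1119.4286 / 6 = 186.5714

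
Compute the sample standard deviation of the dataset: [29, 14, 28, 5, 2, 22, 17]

10.5469

Step 1: Compute the mean: 16.7143
Step 2: Sum of squared deviations from the mean: 667.4286
Step 3: Sample variance = 667.4286 / 6 = 111.2381
Step 4: Standard deviation = sqrt(111.2381) = 10.5469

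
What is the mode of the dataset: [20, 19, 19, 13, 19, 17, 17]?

19

Step 1: Count the frequency of each value:
  13: appears 1 time(s)
  17: appears 2 time(s)
  19: appears 3 time(s)
  20: appears 1 time(s)
Step 2: The value 19 appears most frequently (3 times).
Step 3: Mode = 19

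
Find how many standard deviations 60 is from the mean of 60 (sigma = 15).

0

Step 1: Recall the z-score formula: z = (x - mu) / sigma
Step 2: Substitute values: z = (60 - 60) / 15
Step 3: z = 0 / 15 = 0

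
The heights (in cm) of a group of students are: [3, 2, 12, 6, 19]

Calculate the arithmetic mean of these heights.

8.4

Step 1: Sum all values: 3 + 2 + 12 + 6 + 19 = 42
Step 2: Count the number of values: n = 5
Step 3: Mean = sum / n = 42 / 5 = 8.4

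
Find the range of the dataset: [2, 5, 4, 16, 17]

15

Step 1: Identify the maximum value: max = 17
Step 2: Identify the minimum value: min = 2
Step 3: Range = max - min = 17 - 2 = 15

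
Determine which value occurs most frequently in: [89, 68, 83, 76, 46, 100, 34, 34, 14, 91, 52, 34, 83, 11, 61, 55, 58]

34

Step 1: Count the frequency of each value:
  11: appears 1 time(s)
  14: appears 1 time(s)
  34: appears 3 time(s)
  46: appears 1 time(s)
  52: appears 1 time(s)
  55: appears 1 time(s)
  58: appears 1 time(s)
  61: appears 1 time(s)
  68: appears 1 time(s)
  76: appears 1 time(s)
  83: appears 2 time(s)
  89: appears 1 time(s)
  91: appears 1 time(s)
  100: appears 1 time(s)
Step 2: The value 34 appears most frequently (3 times).
Step 3: Mode = 34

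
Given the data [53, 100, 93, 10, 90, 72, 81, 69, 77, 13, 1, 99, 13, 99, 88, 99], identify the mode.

99

Step 1: Count the frequency of each value:
  1: appears 1 time(s)
  10: appears 1 time(s)
  13: appears 2 time(s)
  53: appears 1 time(s)
  69: appears 1 time(s)
  72: appears 1 time(s)
  77: appears 1 time(s)
  81: appears 1 time(s)
  88: appears 1 time(s)
  90: appears 1 time(s)
  93: appears 1 time(s)
  99: appears 3 time(s)
  100: appears 1 time(s)
Step 2: The value 99 appears most frequently (3 times).
Step 3: Mode = 99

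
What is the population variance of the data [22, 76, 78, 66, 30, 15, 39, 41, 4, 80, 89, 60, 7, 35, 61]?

734.1156

Step 1: Compute the mean: (22 + 76 + 78 + 66 + 30 + 15 + 39 + 41 + 4 + 80 + 89 + 60 + 7 + 35 + 61) / 15 = 46.8667
Step 2: Compute squared deviations from the mean:
  (22 - 46.8667)^2 = 618.3511
  (76 - 46.8667)^2 = 848.7511
  (78 - 46.8667)^2 = 969.2844
  (66 - 46.8667)^2 = 366.0844
  (30 - 46.8667)^2 = 284.4844
  (15 - 46.8667)^2 = 1015.4844
  (39 - 46.8667)^2 = 61.8844
  (41 - 46.8667)^2 = 34.4178
  (4 - 46.8667)^2 = 1837.5511
  (80 - 46.8667)^2 = 1097.8178
  (89 - 46.8667)^2 = 1775.2178
  (60 - 46.8667)^2 = 172.4844
  (7 - 46.8667)^2 = 1589.3511
  (35 - 46.8667)^2 = 140.8178
  (61 - 46.8667)^2 = 199.7511
Step 3: Sum of squared deviations = 11011.7333
Step 4: Population variance = 11011.7333 / 15 = 734.1156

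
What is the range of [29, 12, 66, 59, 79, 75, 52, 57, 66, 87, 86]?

75

Step 1: Identify the maximum value: max = 87
Step 2: Identify the minimum value: min = 12
Step 3: Range = max - min = 87 - 12 = 75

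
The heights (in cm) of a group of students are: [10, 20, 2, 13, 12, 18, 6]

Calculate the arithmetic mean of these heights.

11.5714

Step 1: Sum all values: 10 + 20 + 2 + 13 + 12 + 18 + 6 = 81
Step 2: Count the number of values: n = 7
Step 3: Mean = sum / n = 81 / 7 = 11.5714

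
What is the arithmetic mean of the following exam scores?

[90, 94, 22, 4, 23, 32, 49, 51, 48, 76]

48.9

Step 1: Sum all values: 90 + 94 + 22 + 4 + 23 + 32 + 49 + 51 + 48 + 76 = 489
Step 2: Count the number of values: n = 10
Step 3: Mean = sum / n = 489 / 10 = 48.9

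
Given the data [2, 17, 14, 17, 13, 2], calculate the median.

13.5

Step 1: Sort the data in ascending order: [2, 2, 13, 14, 17, 17]
Step 2: The number of values is n = 6.
Step 3: Since n is even, the median is the average of positions 3 and 4:
  Median = (13 + 14) / 2 = 13.5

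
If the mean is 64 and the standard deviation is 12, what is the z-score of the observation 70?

0.5

Step 1: Recall the z-score formula: z = (x - mu) / sigma
Step 2: Substitute values: z = (70 - 64) / 12
Step 3: z = 6 / 12 = 0.5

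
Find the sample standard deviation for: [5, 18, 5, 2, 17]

7.5033

Step 1: Compute the mean: 9.4
Step 2: Sum of squared deviations from the mean: 225.2
Step 3: Sample variance = 225.2 / 4 = 56.3
Step 4: Standard deviation = sqrt(56.3) = 7.5033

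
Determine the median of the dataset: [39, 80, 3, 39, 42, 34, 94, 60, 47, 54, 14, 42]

42

Step 1: Sort the data in ascending order: [3, 14, 34, 39, 39, 42, 42, 47, 54, 60, 80, 94]
Step 2: The number of values is n = 12.
Step 3: Since n is even, the median is the average of positions 6 and 7:
  Median = (42 + 42) / 2 = 42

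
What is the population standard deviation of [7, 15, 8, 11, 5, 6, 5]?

3.3987

Step 1: Compute the mean: 8.1429
Step 2: Sum of squared deviations from the mean: 80.8571
Step 3: Population variance = 80.8571 / 7 = 11.551
Step 4: Standard deviation = sqrt(11.551) = 3.3987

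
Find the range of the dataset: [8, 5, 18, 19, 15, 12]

14

Step 1: Identify the maximum value: max = 19
Step 2: Identify the minimum value: min = 5
Step 3: Range = max - min = 19 - 5 = 14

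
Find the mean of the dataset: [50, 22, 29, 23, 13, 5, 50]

27.4286

Step 1: Sum all values: 50 + 22 + 29 + 23 + 13 + 5 + 50 = 192
Step 2: Count the number of values: n = 7
Step 3: Mean = sum / n = 192 / 7 = 27.4286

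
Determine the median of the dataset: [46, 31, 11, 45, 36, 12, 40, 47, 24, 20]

33.5

Step 1: Sort the data in ascending order: [11, 12, 20, 24, 31, 36, 40, 45, 46, 47]
Step 2: The number of values is n = 10.
Step 3: Since n is even, the median is the average of positions 5 and 6:
  Median = (31 + 36) / 2 = 33.5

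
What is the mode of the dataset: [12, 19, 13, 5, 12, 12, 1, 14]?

12

Step 1: Count the frequency of each value:
  1: appears 1 time(s)
  5: appears 1 time(s)
  12: appears 3 time(s)
  13: appears 1 time(s)
  14: appears 1 time(s)
  19: appears 1 time(s)
Step 2: The value 12 appears most frequently (3 times).
Step 3: Mode = 12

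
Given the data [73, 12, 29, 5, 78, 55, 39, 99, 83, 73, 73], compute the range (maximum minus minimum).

94

Step 1: Identify the maximum value: max = 99
Step 2: Identify the minimum value: min = 5
Step 3: Range = max - min = 99 - 5 = 94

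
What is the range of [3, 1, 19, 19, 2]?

18

Step 1: Identify the maximum value: max = 19
Step 2: Identify the minimum value: min = 1
Step 3: Range = max - min = 19 - 1 = 18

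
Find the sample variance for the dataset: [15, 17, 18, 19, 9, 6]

28

Step 1: Compute the mean: (15 + 17 + 18 + 19 + 9 + 6) / 6 = 14
Step 2: Compute squared deviations from the mean:
  (15 - 14)^2 = 1
  (17 - 14)^2 = 9
  (18 - 14)^2 = 16
  (19 - 14)^2 = 25
  (9 - 14)^2 = 25
  (6 - 14)^2 = 64
Step 3: Sum of squared deviations = 140
Step 4: Sample variance = 140 / 5 = 28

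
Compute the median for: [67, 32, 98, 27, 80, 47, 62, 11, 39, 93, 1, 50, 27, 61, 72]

50

Step 1: Sort the data in ascending order: [1, 11, 27, 27, 32, 39, 47, 50, 61, 62, 67, 72, 80, 93, 98]
Step 2: The number of values is n = 15.
Step 3: Since n is odd, the median is the middle value at position 8: 50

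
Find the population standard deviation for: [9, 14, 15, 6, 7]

3.6551

Step 1: Compute the mean: 10.2
Step 2: Sum of squared deviations from the mean: 66.8
Step 3: Population variance = 66.8 / 5 = 13.36
Step 4: Standard deviation = sqrt(13.36) = 3.6551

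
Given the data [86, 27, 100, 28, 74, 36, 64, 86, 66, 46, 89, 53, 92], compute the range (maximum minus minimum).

73

Step 1: Identify the maximum value: max = 100
Step 2: Identify the minimum value: min = 27
Step 3: Range = max - min = 100 - 27 = 73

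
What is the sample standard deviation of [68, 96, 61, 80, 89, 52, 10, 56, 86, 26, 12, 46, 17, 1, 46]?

31.0057

Step 1: Compute the mean: 49.7333
Step 2: Sum of squared deviations from the mean: 13458.9333
Step 3: Sample variance = 13458.9333 / 14 = 961.3524
Step 4: Standard deviation = sqrt(961.3524) = 31.0057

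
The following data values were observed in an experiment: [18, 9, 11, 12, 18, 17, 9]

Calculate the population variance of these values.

14.5306

Step 1: Compute the mean: (18 + 9 + 11 + 12 + 18 + 17 + 9) / 7 = 13.4286
Step 2: Compute squared deviations from the mean:
  (18 - 13.4286)^2 = 20.898
  (9 - 13.4286)^2 = 19.6122
  (11 - 13.4286)^2 = 5.898
  (12 - 13.4286)^2 = 2.0408
  (18 - 13.4286)^2 = 20.898
  (17 - 13.4286)^2 = 12.7551
  (9 - 13.4286)^2 = 19.6122
Step 3: Sum of squared deviations = 101.7143
Step 4: Population variance = 101.7143 / 7 = 14.5306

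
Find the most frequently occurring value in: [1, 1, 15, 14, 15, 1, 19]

1

Step 1: Count the frequency of each value:
  1: appears 3 time(s)
  14: appears 1 time(s)
  15: appears 2 time(s)
  19: appears 1 time(s)
Step 2: The value 1 appears most frequently (3 times).
Step 3: Mode = 1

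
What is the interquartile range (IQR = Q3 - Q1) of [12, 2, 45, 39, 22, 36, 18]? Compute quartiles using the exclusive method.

27

Step 1: Sort the data: [2, 12, 18, 22, 36, 39, 45]
Step 2: n = 7
Step 3: Using the exclusive quartile method:
  Q1 = 12
  Q2 (median) = 22
  Q3 = 39
  IQR = Q3 - Q1 = 39 - 12 = 27
Step 4: IQR = 27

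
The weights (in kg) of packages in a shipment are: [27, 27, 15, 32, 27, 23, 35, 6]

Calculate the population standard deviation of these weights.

8.7892

Step 1: Compute the mean: 24
Step 2: Sum of squared deviations from the mean: 618
Step 3: Population variance = 618 / 8 = 77.25
Step 4: Standard deviation = sqrt(77.25) = 8.7892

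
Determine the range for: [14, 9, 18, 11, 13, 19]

10

Step 1: Identify the maximum value: max = 19
Step 2: Identify the minimum value: min = 9
Step 3: Range = max - min = 19 - 9 = 10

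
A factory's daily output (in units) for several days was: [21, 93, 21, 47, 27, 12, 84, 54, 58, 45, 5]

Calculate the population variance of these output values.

742.9752

Step 1: Compute the mean: (21 + 93 + 21 + 47 + 27 + 12 + 84 + 54 + 58 + 45 + 5) / 11 = 42.4545
Step 2: Compute squared deviations from the mean:
  (21 - 42.4545)^2 = 460.2975
  (93 - 42.4545)^2 = 2554.843
  (21 - 42.4545)^2 = 460.2975
  (47 - 42.4545)^2 = 20.6612
  (27 - 42.4545)^2 = 238.843
  (12 - 42.4545)^2 = 927.4793
  (84 - 42.4545)^2 = 1726.0248
  (54 - 42.4545)^2 = 133.2975
  (58 - 42.4545)^2 = 241.6612
  (45 - 42.4545)^2 = 6.4793
  (5 - 42.4545)^2 = 1402.843
Step 3: Sum of squared deviations = 8172.7273
Step 4: Population variance = 8172.7273 / 11 = 742.9752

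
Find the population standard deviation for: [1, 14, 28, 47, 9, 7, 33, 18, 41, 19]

14.3739

Step 1: Compute the mean: 21.7
Step 2: Sum of squared deviations from the mean: 2066.1
Step 3: Population variance = 2066.1 / 10 = 206.61
Step 4: Standard deviation = sqrt(206.61) = 14.3739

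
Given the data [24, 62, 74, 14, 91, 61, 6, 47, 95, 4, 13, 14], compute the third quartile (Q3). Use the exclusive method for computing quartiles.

71

Step 1: Sort the data: [4, 6, 13, 14, 14, 24, 47, 61, 62, 74, 91, 95]
Step 2: n = 12
Step 3: Using the exclusive quartile method:
  Q1 = 13.25
  Q2 (median) = 35.5
  Q3 = 71
  IQR = Q3 - Q1 = 71 - 13.25 = 57.75
Step 4: Q3 = 71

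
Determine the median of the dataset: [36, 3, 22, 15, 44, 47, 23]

23

Step 1: Sort the data in ascending order: [3, 15, 22, 23, 36, 44, 47]
Step 2: The number of values is n = 7.
Step 3: Since n is odd, the median is the middle value at position 4: 23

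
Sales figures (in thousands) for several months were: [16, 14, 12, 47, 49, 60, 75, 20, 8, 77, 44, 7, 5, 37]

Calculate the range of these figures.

72

Step 1: Identify the maximum value: max = 77
Step 2: Identify the minimum value: min = 5
Step 3: Range = max - min = 77 - 5 = 72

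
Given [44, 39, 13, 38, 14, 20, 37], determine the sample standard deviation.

13.1112

Step 1: Compute the mean: 29.2857
Step 2: Sum of squared deviations from the mean: 1031.4286
Step 3: Sample variance = 1031.4286 / 6 = 171.9048
Step 4: Standard deviation = sqrt(171.9048) = 13.1112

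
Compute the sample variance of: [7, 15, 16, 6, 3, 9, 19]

35.5714

Step 1: Compute the mean: (7 + 15 + 16 + 6 + 3 + 9 + 19) / 7 = 10.7143
Step 2: Compute squared deviations from the mean:
  (7 - 10.7143)^2 = 13.7959
  (15 - 10.7143)^2 = 18.3673
  (16 - 10.7143)^2 = 27.9388
  (6 - 10.7143)^2 = 22.2245
  (3 - 10.7143)^2 = 59.5102
  (9 - 10.7143)^2 = 2.9388
  (19 - 10.7143)^2 = 68.6531
Step 3: Sum of squared deviations = 213.4286
Step 4: Sample variance = 213.4286 / 6 = 35.5714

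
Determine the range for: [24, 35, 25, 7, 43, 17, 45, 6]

39

Step 1: Identify the maximum value: max = 45
Step 2: Identify the minimum value: min = 6
Step 3: Range = max - min = 45 - 6 = 39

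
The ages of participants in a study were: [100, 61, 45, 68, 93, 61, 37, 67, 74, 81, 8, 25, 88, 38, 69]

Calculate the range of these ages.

92

Step 1: Identify the maximum value: max = 100
Step 2: Identify the minimum value: min = 8
Step 3: Range = max - min = 100 - 8 = 92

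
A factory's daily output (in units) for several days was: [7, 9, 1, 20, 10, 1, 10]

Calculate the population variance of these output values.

35.9184

Step 1: Compute the mean: (7 + 9 + 1 + 20 + 10 + 1 + 10) / 7 = 8.2857
Step 2: Compute squared deviations from the mean:
  (7 - 8.2857)^2 = 1.6531
  (9 - 8.2857)^2 = 0.5102
  (1 - 8.2857)^2 = 53.0816
  (20 - 8.2857)^2 = 137.2245
  (10 - 8.2857)^2 = 2.9388
  (1 - 8.2857)^2 = 53.0816
  (10 - 8.2857)^2 = 2.9388
Step 3: Sum of squared deviations = 251.4286
Step 4: Population variance = 251.4286 / 7 = 35.9184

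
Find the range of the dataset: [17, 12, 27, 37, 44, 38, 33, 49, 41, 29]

37

Step 1: Identify the maximum value: max = 49
Step 2: Identify the minimum value: min = 12
Step 3: Range = max - min = 49 - 12 = 37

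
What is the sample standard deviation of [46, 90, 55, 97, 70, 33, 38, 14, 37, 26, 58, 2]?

28.597

Step 1: Compute the mean: 47.1667
Step 2: Sum of squared deviations from the mean: 8995.6667
Step 3: Sample variance = 8995.6667 / 11 = 817.7879
Step 4: Standard deviation = sqrt(817.7879) = 28.597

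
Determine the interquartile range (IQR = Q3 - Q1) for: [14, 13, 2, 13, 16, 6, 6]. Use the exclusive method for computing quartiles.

8

Step 1: Sort the data: [2, 6, 6, 13, 13, 14, 16]
Step 2: n = 7
Step 3: Using the exclusive quartile method:
  Q1 = 6
  Q2 (median) = 13
  Q3 = 14
  IQR = Q3 - Q1 = 14 - 6 = 8
Step 4: IQR = 8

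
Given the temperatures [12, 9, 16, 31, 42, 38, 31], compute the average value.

25.5714

Step 1: Sum all values: 12 + 9 + 16 + 31 + 42 + 38 + 31 = 179
Step 2: Count the number of values: n = 7
Step 3: Mean = sum / n = 179 / 7 = 25.5714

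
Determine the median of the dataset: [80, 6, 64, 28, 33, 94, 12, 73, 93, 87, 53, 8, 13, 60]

56.5

Step 1: Sort the data in ascending order: [6, 8, 12, 13, 28, 33, 53, 60, 64, 73, 80, 87, 93, 94]
Step 2: The number of values is n = 14.
Step 3: Since n is even, the median is the average of positions 7 and 8:
  Median = (53 + 60) / 2 = 56.5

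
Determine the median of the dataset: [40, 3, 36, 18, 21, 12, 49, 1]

19.5

Step 1: Sort the data in ascending order: [1, 3, 12, 18, 21, 36, 40, 49]
Step 2: The number of values is n = 8.
Step 3: Since n is even, the median is the average of positions 4 and 5:
  Median = (18 + 21) / 2 = 19.5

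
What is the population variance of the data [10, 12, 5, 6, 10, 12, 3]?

11.0612

Step 1: Compute the mean: (10 + 12 + 5 + 6 + 10 + 12 + 3) / 7 = 8.2857
Step 2: Compute squared deviations from the mean:
  (10 - 8.2857)^2 = 2.9388
  (12 - 8.2857)^2 = 13.7959
  (5 - 8.2857)^2 = 10.7959
  (6 - 8.2857)^2 = 5.2245
  (10 - 8.2857)^2 = 2.9388
  (12 - 8.2857)^2 = 13.7959
  (3 - 8.2857)^2 = 27.9388
Step 3: Sum of squared deviations = 77.4286
Step 4: Population variance = 77.4286 / 7 = 11.0612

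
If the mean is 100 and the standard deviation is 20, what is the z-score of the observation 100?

0

Step 1: Recall the z-score formula: z = (x - mu) / sigma
Step 2: Substitute values: z = (100 - 100) / 20
Step 3: z = 0 / 20 = 0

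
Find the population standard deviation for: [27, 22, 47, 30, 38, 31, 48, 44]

9.1575

Step 1: Compute the mean: 35.875
Step 2: Sum of squared deviations from the mean: 670.875
Step 3: Population variance = 670.875 / 8 = 83.8594
Step 4: Standard deviation = sqrt(83.8594) = 9.1575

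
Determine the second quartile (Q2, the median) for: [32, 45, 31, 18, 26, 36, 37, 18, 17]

31

Step 1: Sort the data: [17, 18, 18, 26, 31, 32, 36, 37, 45]
Step 2: n = 9
Step 3: Q2 is the median. Since n is odd, it is the middle value at position 5: 31
Step 4: Q2 = 31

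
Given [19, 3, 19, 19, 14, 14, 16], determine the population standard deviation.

5.2761

Step 1: Compute the mean: 14.8571
Step 2: Sum of squared deviations from the mean: 194.8571
Step 3: Population variance = 194.8571 / 7 = 27.8367
Step 4: Standard deviation = sqrt(27.8367) = 5.2761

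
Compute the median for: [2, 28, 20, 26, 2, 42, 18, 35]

23

Step 1: Sort the data in ascending order: [2, 2, 18, 20, 26, 28, 35, 42]
Step 2: The number of values is n = 8.
Step 3: Since n is even, the median is the average of positions 4 and 5:
  Median = (20 + 26) / 2 = 23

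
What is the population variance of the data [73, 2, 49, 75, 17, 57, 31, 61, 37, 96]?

736.36

Step 1: Compute the mean: (73 + 2 + 49 + 75 + 17 + 57 + 31 + 61 + 37 + 96) / 10 = 49.8
Step 2: Compute squared deviations from the mean:
  (73 - 49.8)^2 = 538.24
  (2 - 49.8)^2 = 2284.84
  (49 - 49.8)^2 = 0.64
  (75 - 49.8)^2 = 635.04
  (17 - 49.8)^2 = 1075.84
  (57 - 49.8)^2 = 51.84
  (31 - 49.8)^2 = 353.44
  (61 - 49.8)^2 = 125.44
  (37 - 49.8)^2 = 163.84
  (96 - 49.8)^2 = 2134.44
Step 3: Sum of squared deviations = 7363.6
Step 4: Population variance = 7363.6 / 10 = 736.36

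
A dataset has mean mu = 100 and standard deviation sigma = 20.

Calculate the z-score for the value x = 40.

-3

Step 1: Recall the z-score formula: z = (x - mu) / sigma
Step 2: Substitute values: z = (40 - 100) / 20
Step 3: z = -60 / 20 = -3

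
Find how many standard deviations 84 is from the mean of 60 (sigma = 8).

3

Step 1: Recall the z-score formula: z = (x - mu) / sigma
Step 2: Substitute values: z = (84 - 60) / 8
Step 3: z = 24 / 8 = 3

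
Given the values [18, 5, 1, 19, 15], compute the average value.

11.6

Step 1: Sum all values: 18 + 5 + 1 + 19 + 15 = 58
Step 2: Count the number of values: n = 5
Step 3: Mean = sum / n = 58 / 5 = 11.6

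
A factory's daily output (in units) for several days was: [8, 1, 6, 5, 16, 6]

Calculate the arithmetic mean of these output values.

7

Step 1: Sum all values: 8 + 1 + 6 + 5 + 16 + 6 = 42
Step 2: Count the number of values: n = 6
Step 3: Mean = sum / n = 42 / 6 = 7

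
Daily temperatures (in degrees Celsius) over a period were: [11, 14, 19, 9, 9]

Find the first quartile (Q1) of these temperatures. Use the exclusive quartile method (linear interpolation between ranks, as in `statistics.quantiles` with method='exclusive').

9

Step 1: Sort the data: [9, 9, 11, 14, 19]
Step 2: n = 5
Step 3: Using the exclusive quartile method:
  Q1 = 9
  Q2 (median) = 11
  Q3 = 16.5
  IQR = Q3 - Q1 = 16.5 - 9 = 7.5
Step 4: Q1 = 9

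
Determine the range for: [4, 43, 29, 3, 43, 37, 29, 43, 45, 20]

42

Step 1: Identify the maximum value: max = 45
Step 2: Identify the minimum value: min = 3
Step 3: Range = max - min = 45 - 3 = 42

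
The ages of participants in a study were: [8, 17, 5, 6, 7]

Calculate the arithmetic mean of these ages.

8.6

Step 1: Sum all values: 8 + 17 + 5 + 6 + 7 = 43
Step 2: Count the number of values: n = 5
Step 3: Mean = sum / n = 43 / 5 = 8.6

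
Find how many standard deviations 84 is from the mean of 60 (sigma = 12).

2

Step 1: Recall the z-score formula: z = (x - mu) / sigma
Step 2: Substitute values: z = (84 - 60) / 12
Step 3: z = 24 / 12 = 2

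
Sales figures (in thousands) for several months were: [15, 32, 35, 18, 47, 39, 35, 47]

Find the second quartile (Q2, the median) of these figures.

35

Step 1: Sort the data: [15, 18, 32, 35, 35, 39, 47, 47]
Step 2: n = 8
Step 3: Q2 is the median. Since n is even, it is the average of the values at positions 4 and 5:
  Q2 = (35 + 35) / 2 = 35
Step 4: Q2 = 35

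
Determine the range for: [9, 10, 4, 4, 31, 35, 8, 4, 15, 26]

31

Step 1: Identify the maximum value: max = 35
Step 2: Identify the minimum value: min = 4
Step 3: Range = max - min = 35 - 4 = 31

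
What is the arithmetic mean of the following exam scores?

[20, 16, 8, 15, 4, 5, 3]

10.1429

Step 1: Sum all values: 20 + 16 + 8 + 15 + 4 + 5 + 3 = 71
Step 2: Count the number of values: n = 7
Step 3: Mean = sum / n = 71 / 7 = 10.1429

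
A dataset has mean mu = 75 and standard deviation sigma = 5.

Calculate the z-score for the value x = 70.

-1

Step 1: Recall the z-score formula: z = (x - mu) / sigma
Step 2: Substitute values: z = (70 - 75) / 5
Step 3: z = -5 / 5 = -1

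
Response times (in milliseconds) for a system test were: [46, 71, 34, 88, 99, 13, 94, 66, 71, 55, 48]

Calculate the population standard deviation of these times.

25.1038

Step 1: Compute the mean: 62.2727
Step 2: Sum of squared deviations from the mean: 6932.1818
Step 3: Population variance = 6932.1818 / 11 = 630.1983
Step 4: Standard deviation = sqrt(630.1983) = 25.1038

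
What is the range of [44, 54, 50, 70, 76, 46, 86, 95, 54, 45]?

51

Step 1: Identify the maximum value: max = 95
Step 2: Identify the minimum value: min = 44
Step 3: Range = max - min = 95 - 44 = 51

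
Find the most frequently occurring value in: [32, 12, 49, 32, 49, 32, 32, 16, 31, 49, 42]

32

Step 1: Count the frequency of each value:
  12: appears 1 time(s)
  16: appears 1 time(s)
  31: appears 1 time(s)
  32: appears 4 time(s)
  42: appears 1 time(s)
  49: appears 3 time(s)
Step 2: The value 32 appears most frequently (4 times).
Step 3: Mode = 32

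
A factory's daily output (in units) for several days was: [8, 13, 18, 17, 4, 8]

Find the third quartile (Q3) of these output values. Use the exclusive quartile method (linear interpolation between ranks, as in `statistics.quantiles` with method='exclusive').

17.25

Step 1: Sort the data: [4, 8, 8, 13, 17, 18]
Step 2: n = 6
Step 3: Using the exclusive quartile method:
  Q1 = 7
  Q2 (median) = 10.5
  Q3 = 17.25
  IQR = Q3 - Q1 = 17.25 - 7 = 10.25
Step 4: Q3 = 17.25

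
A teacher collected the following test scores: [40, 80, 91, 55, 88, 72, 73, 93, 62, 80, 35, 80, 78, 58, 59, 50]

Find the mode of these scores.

80

Step 1: Count the frequency of each value:
  35: appears 1 time(s)
  40: appears 1 time(s)
  50: appears 1 time(s)
  55: appears 1 time(s)
  58: appears 1 time(s)
  59: appears 1 time(s)
  62: appears 1 time(s)
  72: appears 1 time(s)
  73: appears 1 time(s)
  78: appears 1 time(s)
  80: appears 3 time(s)
  88: appears 1 time(s)
  91: appears 1 time(s)
  93: appears 1 time(s)
Step 2: The value 80 appears most frequently (3 times).
Step 3: Mode = 80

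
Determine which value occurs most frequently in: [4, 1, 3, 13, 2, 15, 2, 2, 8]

2

Step 1: Count the frequency of each value:
  1: appears 1 time(s)
  2: appears 3 time(s)
  3: appears 1 time(s)
  4: appears 1 time(s)
  8: appears 1 time(s)
  13: appears 1 time(s)
  15: appears 1 time(s)
Step 2: The value 2 appears most frequently (3 times).
Step 3: Mode = 2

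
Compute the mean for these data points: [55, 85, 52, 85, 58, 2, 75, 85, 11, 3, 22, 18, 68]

47.6154

Step 1: Sum all values: 55 + 85 + 52 + 85 + 58 + 2 + 75 + 85 + 11 + 3 + 22 + 18 + 68 = 619
Step 2: Count the number of values: n = 13
Step 3: Mean = sum / n = 619 / 13 = 47.6154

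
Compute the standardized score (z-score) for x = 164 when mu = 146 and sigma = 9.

2

Step 1: Recall the z-score formula: z = (x - mu) / sigma
Step 2: Substitute values: z = (164 - 146) / 9
Step 3: z = 18 / 9 = 2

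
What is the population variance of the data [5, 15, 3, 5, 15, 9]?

23.2222

Step 1: Compute the mean: (5 + 15 + 3 + 5 + 15 + 9) / 6 = 8.6667
Step 2: Compute squared deviations from the mean:
  (5 - 8.6667)^2 = 13.4444
  (15 - 8.6667)^2 = 40.1111
  (3 - 8.6667)^2 = 32.1111
  (5 - 8.6667)^2 = 13.4444
  (15 - 8.6667)^2 = 40.1111
  (9 - 8.6667)^2 = 0.1111
Step 3: Sum of squared deviations = 139.3333
Step 4: Population variance = 139.3333 / 6 = 23.2222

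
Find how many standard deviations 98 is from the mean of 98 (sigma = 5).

0

Step 1: Recall the z-score formula: z = (x - mu) / sigma
Step 2: Substitute values: z = (98 - 98) / 5
Step 3: z = 0 / 5 = 0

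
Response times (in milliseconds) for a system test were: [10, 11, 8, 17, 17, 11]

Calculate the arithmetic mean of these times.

12.3333

Step 1: Sum all values: 10 + 11 + 8 + 17 + 17 + 11 = 74
Step 2: Count the number of values: n = 6
Step 3: Mean = sum / n = 74 / 6 = 12.3333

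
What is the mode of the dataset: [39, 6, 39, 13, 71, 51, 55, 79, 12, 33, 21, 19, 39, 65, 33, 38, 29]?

39

Step 1: Count the frequency of each value:
  6: appears 1 time(s)
  12: appears 1 time(s)
  13: appears 1 time(s)
  19: appears 1 time(s)
  21: appears 1 time(s)
  29: appears 1 time(s)
  33: appears 2 time(s)
  38: appears 1 time(s)
  39: appears 3 time(s)
  51: appears 1 time(s)
  55: appears 1 time(s)
  65: appears 1 time(s)
  71: appears 1 time(s)
  79: appears 1 time(s)
Step 2: The value 39 appears most frequently (3 times).
Step 3: Mode = 39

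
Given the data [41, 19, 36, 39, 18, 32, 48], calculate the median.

36

Step 1: Sort the data in ascending order: [18, 19, 32, 36, 39, 41, 48]
Step 2: The number of values is n = 7.
Step 3: Since n is odd, the median is the middle value at position 4: 36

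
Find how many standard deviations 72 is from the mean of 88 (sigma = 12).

-1.3333

Step 1: Recall the z-score formula: z = (x - mu) / sigma
Step 2: Substitute values: z = (72 - 88) / 12
Step 3: z = -16 / 12 = -1.3333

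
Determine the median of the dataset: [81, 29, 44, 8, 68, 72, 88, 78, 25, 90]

70

Step 1: Sort the data in ascending order: [8, 25, 29, 44, 68, 72, 78, 81, 88, 90]
Step 2: The number of values is n = 10.
Step 3: Since n is even, the median is the average of positions 5 and 6:
  Median = (68 + 72) / 2 = 70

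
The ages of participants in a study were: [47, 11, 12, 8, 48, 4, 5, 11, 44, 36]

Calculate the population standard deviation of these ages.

17.6873

Step 1: Compute the mean: 22.6
Step 2: Sum of squared deviations from the mean: 3128.4
Step 3: Population variance = 3128.4 / 10 = 312.84
Step 4: Standard deviation = sqrt(312.84) = 17.6873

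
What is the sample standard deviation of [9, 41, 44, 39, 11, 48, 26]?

15.9732

Step 1: Compute the mean: 31.1429
Step 2: Sum of squared deviations from the mean: 1530.8571
Step 3: Sample variance = 1530.8571 / 6 = 255.1429
Step 4: Standard deviation = sqrt(255.1429) = 15.9732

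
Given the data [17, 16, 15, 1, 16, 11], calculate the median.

15.5

Step 1: Sort the data in ascending order: [1, 11, 15, 16, 16, 17]
Step 2: The number of values is n = 6.
Step 3: Since n is even, the median is the average of positions 3 and 4:
  Median = (15 + 16) / 2 = 15.5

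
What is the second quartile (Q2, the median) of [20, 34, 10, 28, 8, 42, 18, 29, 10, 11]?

19

Step 1: Sort the data: [8, 10, 10, 11, 18, 20, 28, 29, 34, 42]
Step 2: n = 10
Step 3: Q2 is the median. Since n is even, it is the average of the values at positions 5 and 6:
  Q2 = (18 + 20) / 2 = 19
Step 4: Q2 = 19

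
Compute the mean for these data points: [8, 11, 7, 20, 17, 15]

13

Step 1: Sum all values: 8 + 11 + 7 + 20 + 17 + 15 = 78
Step 2: Count the number of values: n = 6
Step 3: Mean = sum / n = 78 / 6 = 13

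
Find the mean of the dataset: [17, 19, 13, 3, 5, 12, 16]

12.1429

Step 1: Sum all values: 17 + 19 + 13 + 3 + 5 + 12 + 16 = 85
Step 2: Count the number of values: n = 7
Step 3: Mean = sum / n = 85 / 7 = 12.1429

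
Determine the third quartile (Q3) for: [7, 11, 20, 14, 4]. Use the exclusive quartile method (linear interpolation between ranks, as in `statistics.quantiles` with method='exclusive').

17

Step 1: Sort the data: [4, 7, 11, 14, 20]
Step 2: n = 5
Step 3: Using the exclusive quartile method:
  Q1 = 5.5
  Q2 (median) = 11
  Q3 = 17
  IQR = Q3 - Q1 = 17 - 5.5 = 11.5
Step 4: Q3 = 17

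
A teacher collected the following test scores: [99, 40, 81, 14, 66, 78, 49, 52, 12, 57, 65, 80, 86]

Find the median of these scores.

65

Step 1: Sort the data in ascending order: [12, 14, 40, 49, 52, 57, 65, 66, 78, 80, 81, 86, 99]
Step 2: The number of values is n = 13.
Step 3: Since n is odd, the median is the middle value at position 7: 65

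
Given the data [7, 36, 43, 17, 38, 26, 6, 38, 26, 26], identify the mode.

26

Step 1: Count the frequency of each value:
  6: appears 1 time(s)
  7: appears 1 time(s)
  17: appears 1 time(s)
  26: appears 3 time(s)
  36: appears 1 time(s)
  38: appears 2 time(s)
  43: appears 1 time(s)
Step 2: The value 26 appears most frequently (3 times).
Step 3: Mode = 26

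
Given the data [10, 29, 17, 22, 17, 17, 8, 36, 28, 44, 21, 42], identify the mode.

17

Step 1: Count the frequency of each value:
  8: appears 1 time(s)
  10: appears 1 time(s)
  17: appears 3 time(s)
  21: appears 1 time(s)
  22: appears 1 time(s)
  28: appears 1 time(s)
  29: appears 1 time(s)
  36: appears 1 time(s)
  42: appears 1 time(s)
  44: appears 1 time(s)
Step 2: The value 17 appears most frequently (3 times).
Step 3: Mode = 17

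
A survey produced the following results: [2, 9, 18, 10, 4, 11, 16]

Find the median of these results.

10

Step 1: Sort the data in ascending order: [2, 4, 9, 10, 11, 16, 18]
Step 2: The number of values is n = 7.
Step 3: Since n is odd, the median is the middle value at position 4: 10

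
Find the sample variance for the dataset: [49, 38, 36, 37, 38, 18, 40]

85.9524

Step 1: Compute the mean: (49 + 38 + 36 + 37 + 38 + 18 + 40) / 7 = 36.5714
Step 2: Compute squared deviations from the mean:
  (49 - 36.5714)^2 = 154.4694
  (38 - 36.5714)^2 = 2.0408
  (36 - 36.5714)^2 = 0.3265
  (37 - 36.5714)^2 = 0.1837
  (38 - 36.5714)^2 = 2.0408
  (18 - 36.5714)^2 = 344.898
  (40 - 36.5714)^2 = 11.7551
Step 3: Sum of squared deviations = 515.7143
Step 4: Sample variance = 515.7143 / 6 = 85.9524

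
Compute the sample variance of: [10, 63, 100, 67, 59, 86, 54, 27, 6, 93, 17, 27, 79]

1051.0769

Step 1: Compute the mean: (10 + 63 + 100 + 67 + 59 + 86 + 54 + 27 + 6 + 93 + 17 + 27 + 79) / 13 = 52.9231
Step 2: Compute squared deviations from the mean:
  (10 - 52.9231)^2 = 1842.3905
  (63 - 52.9231)^2 = 101.5444
  (100 - 52.9231)^2 = 2216.2367
  (67 - 52.9231)^2 = 198.1598
  (59 - 52.9231)^2 = 36.929
  (86 - 52.9231)^2 = 1094.0828
  (54 - 52.9231)^2 = 1.1598
  (27 - 52.9231)^2 = 672.0059
  (6 - 52.9231)^2 = 2201.7751
  (93 - 52.9231)^2 = 1606.1598
  (17 - 52.9231)^2 = 1290.4675
  (27 - 52.9231)^2 = 672.0059
  (79 - 52.9231)^2 = 680.0059
Step 3: Sum of squared deviations = 12612.9231
Step 4: Sample variance = 12612.9231 / 12 = 1051.0769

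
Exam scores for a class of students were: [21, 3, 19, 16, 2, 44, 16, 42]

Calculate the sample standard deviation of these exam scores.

15.6108

Step 1: Compute the mean: 20.375
Step 2: Sum of squared deviations from the mean: 1705.875
Step 3: Sample variance = 1705.875 / 7 = 243.6964
Step 4: Standard deviation = sqrt(243.6964) = 15.6108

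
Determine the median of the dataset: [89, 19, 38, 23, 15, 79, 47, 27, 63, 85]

42.5

Step 1: Sort the data in ascending order: [15, 19, 23, 27, 38, 47, 63, 79, 85, 89]
Step 2: The number of values is n = 10.
Step 3: Since n is even, the median is the average of positions 5 and 6:
  Median = (38 + 47) / 2 = 42.5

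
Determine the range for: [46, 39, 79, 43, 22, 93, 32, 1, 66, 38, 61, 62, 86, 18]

92

Step 1: Identify the maximum value: max = 93
Step 2: Identify the minimum value: min = 1
Step 3: Range = max - min = 93 - 1 = 92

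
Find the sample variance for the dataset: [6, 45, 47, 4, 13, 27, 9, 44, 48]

368

Step 1: Compute the mean: (6 + 45 + 47 + 4 + 13 + 27 + 9 + 44 + 48) / 9 = 27
Step 2: Compute squared deviations from the mean:
  (6 - 27)^2 = 441
  (45 - 27)^2 = 324
  (47 - 27)^2 = 400
  (4 - 27)^2 = 529
  (13 - 27)^2 = 196
  (27 - 27)^2 = 0
  (9 - 27)^2 = 324
  (44 - 27)^2 = 289
  (48 - 27)^2 = 441
Step 3: Sum of squared deviations = 2944
Step 4: Sample variance = 2944 / 8 = 368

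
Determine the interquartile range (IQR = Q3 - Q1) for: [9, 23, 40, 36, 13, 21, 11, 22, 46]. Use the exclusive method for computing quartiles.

26

Step 1: Sort the data: [9, 11, 13, 21, 22, 23, 36, 40, 46]
Step 2: n = 9
Step 3: Using the exclusive quartile method:
  Q1 = 12
  Q2 (median) = 22
  Q3 = 38
  IQR = Q3 - Q1 = 38 - 12 = 26
Step 4: IQR = 26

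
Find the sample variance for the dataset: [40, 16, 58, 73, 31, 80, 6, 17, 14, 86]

900.3222

Step 1: Compute the mean: (40 + 16 + 58 + 73 + 31 + 80 + 6 + 17 + 14 + 86) / 10 = 42.1
Step 2: Compute squared deviations from the mean:
  (40 - 42.1)^2 = 4.41
  (16 - 42.1)^2 = 681.21
  (58 - 42.1)^2 = 252.81
  (73 - 42.1)^2 = 954.81
  (31 - 42.1)^2 = 123.21
  (80 - 42.1)^2 = 1436.41
  (6 - 42.1)^2 = 1303.21
  (17 - 42.1)^2 = 630.01
  (14 - 42.1)^2 = 789.61
  (86 - 42.1)^2 = 1927.21
Step 3: Sum of squared deviations = 8102.9
Step 4: Sample variance = 8102.9 / 9 = 900.3222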